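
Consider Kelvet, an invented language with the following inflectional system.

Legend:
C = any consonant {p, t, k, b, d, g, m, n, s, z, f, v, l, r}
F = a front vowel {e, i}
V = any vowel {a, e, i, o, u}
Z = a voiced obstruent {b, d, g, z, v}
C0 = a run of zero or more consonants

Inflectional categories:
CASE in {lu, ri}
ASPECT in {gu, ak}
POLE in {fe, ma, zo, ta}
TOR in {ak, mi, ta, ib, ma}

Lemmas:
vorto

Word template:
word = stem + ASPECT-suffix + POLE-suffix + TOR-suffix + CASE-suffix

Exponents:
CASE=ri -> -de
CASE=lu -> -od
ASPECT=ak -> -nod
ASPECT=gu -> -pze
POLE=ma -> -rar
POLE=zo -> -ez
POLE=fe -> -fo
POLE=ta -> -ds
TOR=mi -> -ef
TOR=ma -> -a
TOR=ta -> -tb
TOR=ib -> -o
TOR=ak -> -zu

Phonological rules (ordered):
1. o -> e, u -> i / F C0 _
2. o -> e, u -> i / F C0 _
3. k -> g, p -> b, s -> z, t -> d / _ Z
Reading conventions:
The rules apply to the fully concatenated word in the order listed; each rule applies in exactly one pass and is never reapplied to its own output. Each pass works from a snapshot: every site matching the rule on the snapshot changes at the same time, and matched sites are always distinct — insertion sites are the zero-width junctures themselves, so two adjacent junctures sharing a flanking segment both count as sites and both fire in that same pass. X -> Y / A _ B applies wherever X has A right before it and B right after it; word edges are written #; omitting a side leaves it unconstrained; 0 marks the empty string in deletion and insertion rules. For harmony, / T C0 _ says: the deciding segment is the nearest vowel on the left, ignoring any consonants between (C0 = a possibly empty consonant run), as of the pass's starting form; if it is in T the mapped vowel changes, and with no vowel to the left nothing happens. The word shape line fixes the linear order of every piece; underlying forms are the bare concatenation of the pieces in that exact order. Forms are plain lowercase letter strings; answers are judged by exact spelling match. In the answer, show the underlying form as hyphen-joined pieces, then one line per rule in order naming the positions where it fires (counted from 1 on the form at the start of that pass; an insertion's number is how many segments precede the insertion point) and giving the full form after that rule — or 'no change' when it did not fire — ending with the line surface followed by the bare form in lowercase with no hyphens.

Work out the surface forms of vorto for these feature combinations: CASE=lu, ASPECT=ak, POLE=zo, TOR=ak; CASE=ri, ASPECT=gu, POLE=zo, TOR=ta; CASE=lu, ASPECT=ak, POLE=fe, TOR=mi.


cell CASE=lu, ASPECT=ak, POLE=zo, TOR=ak:
underlying: vorto-nod-ez-zu-od
1. o -> e, u -> i / F C0 _: fires at position(s) 12: vortonodezziod
2. o -> e, u -> i / F C0 _: fires at position(s) 13: vortonodezzied
3. k -> g, p -> b, s -> z, t -> d / _ Z: no change
surface: vortonodezzied

cell CASE=ri, ASPECT=gu, POLE=zo, TOR=ta:
underlying: vorto-pze-ez-tb-de
1. o -> e, u -> i / F C0 _: no change
2. o -> e, u -> i / F C0 _: no change
3. k -> g, p -> b, s -> z, t -> d / _ Z: fires at position(s) 6, 11: vortobzeezdbde
surface: vortobzeezdbde

cell CASE=lu, ASPECT=ak, POLE=fe, TOR=mi:
underlying: vorto-nod-fo-ef-od
1. o -> e, u -> i / F C0 _: fires at position(s) 13: vortonodfoefed
2. o -> e, u -> i / F C0 _: no change
3. k -> g, p -> b, s -> z, t -> d / _ Z: no change
surface: vortonodfoefed


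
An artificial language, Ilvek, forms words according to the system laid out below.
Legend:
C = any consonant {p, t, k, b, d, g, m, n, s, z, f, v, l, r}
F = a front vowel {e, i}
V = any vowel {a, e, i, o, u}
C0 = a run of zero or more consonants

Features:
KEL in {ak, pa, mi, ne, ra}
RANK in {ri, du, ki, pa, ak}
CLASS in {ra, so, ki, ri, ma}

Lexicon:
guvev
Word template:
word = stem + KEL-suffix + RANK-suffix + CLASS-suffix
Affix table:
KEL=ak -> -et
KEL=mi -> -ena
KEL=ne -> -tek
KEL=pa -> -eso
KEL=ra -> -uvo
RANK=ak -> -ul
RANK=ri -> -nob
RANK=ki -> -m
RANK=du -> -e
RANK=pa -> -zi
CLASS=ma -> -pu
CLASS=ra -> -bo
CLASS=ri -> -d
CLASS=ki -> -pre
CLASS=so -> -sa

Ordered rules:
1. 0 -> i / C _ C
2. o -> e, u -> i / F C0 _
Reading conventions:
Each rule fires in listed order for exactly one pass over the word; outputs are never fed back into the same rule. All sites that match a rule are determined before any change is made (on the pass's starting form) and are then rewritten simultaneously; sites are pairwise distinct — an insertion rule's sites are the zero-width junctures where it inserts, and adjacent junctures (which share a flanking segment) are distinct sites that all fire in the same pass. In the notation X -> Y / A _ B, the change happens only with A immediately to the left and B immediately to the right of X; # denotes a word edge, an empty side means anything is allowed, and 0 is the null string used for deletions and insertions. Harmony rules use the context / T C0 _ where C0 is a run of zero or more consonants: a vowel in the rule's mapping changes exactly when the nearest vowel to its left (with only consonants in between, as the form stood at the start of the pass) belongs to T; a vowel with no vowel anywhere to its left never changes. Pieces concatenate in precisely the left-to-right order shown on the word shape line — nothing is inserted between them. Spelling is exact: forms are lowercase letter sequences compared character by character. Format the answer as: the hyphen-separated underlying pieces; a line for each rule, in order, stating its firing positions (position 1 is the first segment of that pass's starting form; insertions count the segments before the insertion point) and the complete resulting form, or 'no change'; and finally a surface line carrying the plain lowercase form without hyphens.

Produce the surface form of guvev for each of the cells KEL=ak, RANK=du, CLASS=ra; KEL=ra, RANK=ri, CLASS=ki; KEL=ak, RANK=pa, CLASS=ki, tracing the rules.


cell KEL=ak, RANK=du, CLASS=ra:
underlying: guvev-et-e-bo
1. 0 -> i / C _ C: no change
2. o -> e, u -> i / F C0 _: fires at position(s) 10: guvevetebe
surface: guvevetebe

cell KEL=ra, RANK=ri, CLASS=ki:
underlying: guvev-uvo-nob-pre
1. 0 -> i / C _ C: inserts after position(s) 11, 12: guvevuvonobipire
2. o -> e, u -> i / F C0 _: fires at position(s) 6: guvevivonobipire
surface: guvevivonobipire

cell KEL=ak, RANK=pa, CLASS=ki:
underlying: guvev-et-zi-pre
1. 0 -> i / C _ C: inserts after position(s) 7, 10: guvevetizipire
2. o -> e, u -> i / F C0 _: no change
surface: guvevetizipire


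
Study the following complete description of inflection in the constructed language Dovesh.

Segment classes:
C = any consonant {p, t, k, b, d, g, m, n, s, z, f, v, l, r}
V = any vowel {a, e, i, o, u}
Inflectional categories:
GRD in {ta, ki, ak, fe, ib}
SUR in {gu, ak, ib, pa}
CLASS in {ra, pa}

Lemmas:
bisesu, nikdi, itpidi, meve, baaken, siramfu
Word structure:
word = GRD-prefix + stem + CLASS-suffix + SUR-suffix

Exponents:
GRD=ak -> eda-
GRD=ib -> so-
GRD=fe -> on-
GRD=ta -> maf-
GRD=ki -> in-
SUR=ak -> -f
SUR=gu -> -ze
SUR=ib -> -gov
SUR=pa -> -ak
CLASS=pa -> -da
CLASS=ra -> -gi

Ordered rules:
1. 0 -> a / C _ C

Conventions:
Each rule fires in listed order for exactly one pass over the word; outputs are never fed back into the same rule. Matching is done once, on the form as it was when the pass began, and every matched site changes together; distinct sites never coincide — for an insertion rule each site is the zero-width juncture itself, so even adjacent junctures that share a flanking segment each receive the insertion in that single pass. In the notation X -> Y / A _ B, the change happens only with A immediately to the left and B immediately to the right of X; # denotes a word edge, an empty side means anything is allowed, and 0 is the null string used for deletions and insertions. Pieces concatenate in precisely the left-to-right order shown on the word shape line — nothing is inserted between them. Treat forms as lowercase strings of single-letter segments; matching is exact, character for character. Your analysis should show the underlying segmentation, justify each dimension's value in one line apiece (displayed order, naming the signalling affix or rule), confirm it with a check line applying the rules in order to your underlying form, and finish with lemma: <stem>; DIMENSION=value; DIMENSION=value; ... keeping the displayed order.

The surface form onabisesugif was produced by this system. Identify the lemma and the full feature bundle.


underlying: on-bisesu-gi-f
GRD=fe - signalled by the affix on-
SUR=ak - signalled by the affix -f
CLASS=ra - signalled by the affix -gi
check: onbisesugif -> onabisesugif
lemma: bisesu; GRD=fe; SUR=ak; CLASS=ra


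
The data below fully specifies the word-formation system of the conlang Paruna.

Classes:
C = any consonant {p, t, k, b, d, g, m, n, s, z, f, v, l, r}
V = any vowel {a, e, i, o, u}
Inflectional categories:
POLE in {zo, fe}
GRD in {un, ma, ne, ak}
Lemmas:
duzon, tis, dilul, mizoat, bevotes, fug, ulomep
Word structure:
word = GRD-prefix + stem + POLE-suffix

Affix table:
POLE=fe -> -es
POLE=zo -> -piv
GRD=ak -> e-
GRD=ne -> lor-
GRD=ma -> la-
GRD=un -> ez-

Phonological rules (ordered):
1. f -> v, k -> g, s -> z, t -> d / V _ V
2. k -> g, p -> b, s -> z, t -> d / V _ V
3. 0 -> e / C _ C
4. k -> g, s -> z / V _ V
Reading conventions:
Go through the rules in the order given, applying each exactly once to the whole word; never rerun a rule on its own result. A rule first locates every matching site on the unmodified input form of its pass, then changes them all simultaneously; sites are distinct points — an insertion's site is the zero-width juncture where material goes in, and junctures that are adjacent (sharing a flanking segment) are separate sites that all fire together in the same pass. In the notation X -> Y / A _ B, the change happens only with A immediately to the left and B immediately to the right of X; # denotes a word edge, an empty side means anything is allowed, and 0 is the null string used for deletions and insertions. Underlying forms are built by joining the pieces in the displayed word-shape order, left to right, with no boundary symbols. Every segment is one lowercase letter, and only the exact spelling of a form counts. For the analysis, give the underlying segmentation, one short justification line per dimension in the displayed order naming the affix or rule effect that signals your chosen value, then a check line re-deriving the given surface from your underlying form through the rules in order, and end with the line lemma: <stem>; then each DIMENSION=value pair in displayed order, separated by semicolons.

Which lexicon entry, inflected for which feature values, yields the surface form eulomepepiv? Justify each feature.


underlying: e-ulomep-piv
POLE=zo - signalled by the affix -piv
GRD=ak - signalled by the affix e-
check: eulomeppiv -> eulomeppiv -> eulomeppiv -> eulomepepiv -> eulomepepiv
lemma: ulomep; POLE=zo; GRD=ak


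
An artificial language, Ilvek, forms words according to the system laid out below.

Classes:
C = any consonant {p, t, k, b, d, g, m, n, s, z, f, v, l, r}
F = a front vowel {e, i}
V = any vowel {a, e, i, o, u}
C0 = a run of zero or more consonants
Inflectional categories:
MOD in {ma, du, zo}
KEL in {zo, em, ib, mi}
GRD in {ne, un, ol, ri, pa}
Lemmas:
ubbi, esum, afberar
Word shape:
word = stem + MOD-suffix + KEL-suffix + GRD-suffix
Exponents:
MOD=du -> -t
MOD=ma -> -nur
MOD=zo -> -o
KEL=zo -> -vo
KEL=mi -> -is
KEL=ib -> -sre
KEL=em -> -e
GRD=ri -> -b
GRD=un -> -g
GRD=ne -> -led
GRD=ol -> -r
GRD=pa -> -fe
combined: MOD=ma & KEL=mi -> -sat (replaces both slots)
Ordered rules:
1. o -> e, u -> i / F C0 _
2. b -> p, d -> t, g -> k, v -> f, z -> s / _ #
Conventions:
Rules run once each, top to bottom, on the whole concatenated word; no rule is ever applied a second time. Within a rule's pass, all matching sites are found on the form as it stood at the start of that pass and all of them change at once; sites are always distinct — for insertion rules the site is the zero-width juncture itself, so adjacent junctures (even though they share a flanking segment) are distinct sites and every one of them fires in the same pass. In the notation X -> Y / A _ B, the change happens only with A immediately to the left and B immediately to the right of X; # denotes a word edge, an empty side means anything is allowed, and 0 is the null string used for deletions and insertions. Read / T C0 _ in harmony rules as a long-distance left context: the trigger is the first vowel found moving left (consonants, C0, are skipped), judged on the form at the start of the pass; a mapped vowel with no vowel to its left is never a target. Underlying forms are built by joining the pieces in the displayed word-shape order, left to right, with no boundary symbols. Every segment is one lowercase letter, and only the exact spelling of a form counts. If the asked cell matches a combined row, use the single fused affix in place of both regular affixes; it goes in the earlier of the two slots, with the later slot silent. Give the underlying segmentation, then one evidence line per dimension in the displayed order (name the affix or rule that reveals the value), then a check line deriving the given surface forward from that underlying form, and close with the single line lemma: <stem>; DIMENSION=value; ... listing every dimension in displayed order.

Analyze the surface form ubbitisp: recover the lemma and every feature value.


underlying: ubbi-t-is-b
MOD=du - signalled by the affix -t
KEL=mi - signalled by the affix -is
GRD=ri - signalled by the affix -b
check: ubbitisb -> ubbitisb -> ubbitisp
lemma: ubbi; MOD=du; KEL=mi; GRD=ri


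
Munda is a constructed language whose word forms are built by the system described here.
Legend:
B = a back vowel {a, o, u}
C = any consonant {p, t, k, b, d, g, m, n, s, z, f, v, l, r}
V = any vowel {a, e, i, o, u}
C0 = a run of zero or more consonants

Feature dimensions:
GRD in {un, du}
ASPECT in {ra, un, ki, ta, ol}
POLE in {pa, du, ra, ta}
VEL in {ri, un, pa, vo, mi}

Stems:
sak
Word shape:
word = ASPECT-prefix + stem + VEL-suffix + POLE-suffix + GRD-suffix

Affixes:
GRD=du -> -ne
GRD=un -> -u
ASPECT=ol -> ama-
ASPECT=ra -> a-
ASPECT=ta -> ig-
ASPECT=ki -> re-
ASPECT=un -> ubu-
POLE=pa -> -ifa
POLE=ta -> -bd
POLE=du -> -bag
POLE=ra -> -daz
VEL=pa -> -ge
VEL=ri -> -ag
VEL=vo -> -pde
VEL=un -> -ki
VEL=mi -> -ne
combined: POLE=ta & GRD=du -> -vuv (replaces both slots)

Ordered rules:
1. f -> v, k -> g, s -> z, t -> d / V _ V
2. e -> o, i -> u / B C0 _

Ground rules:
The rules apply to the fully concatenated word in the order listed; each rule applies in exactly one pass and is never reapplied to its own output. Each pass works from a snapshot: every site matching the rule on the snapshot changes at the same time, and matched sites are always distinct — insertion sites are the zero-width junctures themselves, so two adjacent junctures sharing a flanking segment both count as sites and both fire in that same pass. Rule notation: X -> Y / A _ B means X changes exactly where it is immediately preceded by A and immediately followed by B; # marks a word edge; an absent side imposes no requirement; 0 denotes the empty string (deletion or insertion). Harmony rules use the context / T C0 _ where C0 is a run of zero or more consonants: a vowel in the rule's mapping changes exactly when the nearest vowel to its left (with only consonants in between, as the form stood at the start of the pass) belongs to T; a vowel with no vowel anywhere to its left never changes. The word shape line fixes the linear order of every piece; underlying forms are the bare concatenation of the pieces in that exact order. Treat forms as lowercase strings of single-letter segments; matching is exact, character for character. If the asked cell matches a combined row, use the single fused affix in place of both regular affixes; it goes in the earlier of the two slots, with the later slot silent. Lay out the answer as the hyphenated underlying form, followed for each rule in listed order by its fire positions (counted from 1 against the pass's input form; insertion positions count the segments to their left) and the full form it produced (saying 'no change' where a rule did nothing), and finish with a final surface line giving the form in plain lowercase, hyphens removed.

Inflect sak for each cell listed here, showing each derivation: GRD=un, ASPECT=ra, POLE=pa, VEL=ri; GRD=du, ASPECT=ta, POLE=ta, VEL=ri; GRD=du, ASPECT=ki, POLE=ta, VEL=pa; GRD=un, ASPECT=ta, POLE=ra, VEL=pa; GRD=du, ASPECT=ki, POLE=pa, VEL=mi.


cell GRD=un, ASPECT=ra, POLE=pa, VEL=ri:
underlying: a-sak-ag-ifa-u
1. f -> v, k -> g, s -> z, t -> d / V _ V: fires at position(s) 2, 4, 8: azagagivau
2. e -> o, i -> u / B C0 _: fires at position(s) 7: azagaguvau
surface: azagaguvau

cell GRD=du, ASPECT=ta, POLE=ta, VEL=ri:
underlying: ig-sak-ag-vuv
1. f -> v, k -> g, s -> z, t -> d / V _ V: fires at position(s) 5: igsagagvuv
2. e -> o, i -> u / B C0 _: no change
surface: igsagagvuv

cell GRD=du, ASPECT=ki, POLE=ta, VEL=pa:
underlying: re-sak-ge-vuv
1. f -> v, k -> g, s -> z, t -> d / V _ V: fires at position(s) 3: rezakgevuv
2. e -> o, i -> u / B C0 _: fires at position(s) 7: rezakgovuv
surface: rezakgovuv

cell GRD=un, ASPECT=ta, POLE=ra, VEL=pa:
underlying: ig-sak-ge-daz-u
1. f -> v, k -> g, s -> z, t -> d / V _ V: no change
2. e -> o, i -> u / B C0 _: fires at position(s) 7: igsakgodazu
surface: igsakgodazu

cell GRD=du, ASPECT=ki, POLE=pa, VEL=mi:
underlying: re-sak-ne-ifa-ne
1. f -> v, k -> g, s -> z, t -> d / V _ V: fires at position(s) 3, 9: rezakneivane
2. e -> o, i -> u / B C0 _: fires at position(s) 7, 12: rezaknoivano
surface: rezaknoivano


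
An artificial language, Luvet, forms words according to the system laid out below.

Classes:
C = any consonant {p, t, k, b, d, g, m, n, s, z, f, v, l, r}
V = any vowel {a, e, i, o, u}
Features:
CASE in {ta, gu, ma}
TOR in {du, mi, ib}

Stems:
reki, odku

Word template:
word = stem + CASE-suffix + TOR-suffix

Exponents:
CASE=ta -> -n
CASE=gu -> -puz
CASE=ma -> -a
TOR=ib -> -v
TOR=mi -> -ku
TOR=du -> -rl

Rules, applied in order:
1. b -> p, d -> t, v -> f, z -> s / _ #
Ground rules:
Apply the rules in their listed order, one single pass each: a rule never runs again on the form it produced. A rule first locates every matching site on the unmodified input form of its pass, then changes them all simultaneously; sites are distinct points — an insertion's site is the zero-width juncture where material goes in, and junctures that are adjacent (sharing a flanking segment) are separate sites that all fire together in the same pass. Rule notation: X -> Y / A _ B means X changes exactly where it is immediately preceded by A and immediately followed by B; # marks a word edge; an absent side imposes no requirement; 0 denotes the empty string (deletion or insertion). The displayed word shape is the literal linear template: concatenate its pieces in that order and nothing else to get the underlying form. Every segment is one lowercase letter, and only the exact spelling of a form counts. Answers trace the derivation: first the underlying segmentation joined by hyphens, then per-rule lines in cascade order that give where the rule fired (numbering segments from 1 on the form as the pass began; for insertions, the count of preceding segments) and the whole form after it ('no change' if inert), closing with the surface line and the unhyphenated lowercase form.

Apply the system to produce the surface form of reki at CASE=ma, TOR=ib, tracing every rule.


underlying: reki-a-v
1. b -> p, d -> t, v -> f, z -> s / _ #: fires at position(s) 6: rekiaf
surface: rekiaf


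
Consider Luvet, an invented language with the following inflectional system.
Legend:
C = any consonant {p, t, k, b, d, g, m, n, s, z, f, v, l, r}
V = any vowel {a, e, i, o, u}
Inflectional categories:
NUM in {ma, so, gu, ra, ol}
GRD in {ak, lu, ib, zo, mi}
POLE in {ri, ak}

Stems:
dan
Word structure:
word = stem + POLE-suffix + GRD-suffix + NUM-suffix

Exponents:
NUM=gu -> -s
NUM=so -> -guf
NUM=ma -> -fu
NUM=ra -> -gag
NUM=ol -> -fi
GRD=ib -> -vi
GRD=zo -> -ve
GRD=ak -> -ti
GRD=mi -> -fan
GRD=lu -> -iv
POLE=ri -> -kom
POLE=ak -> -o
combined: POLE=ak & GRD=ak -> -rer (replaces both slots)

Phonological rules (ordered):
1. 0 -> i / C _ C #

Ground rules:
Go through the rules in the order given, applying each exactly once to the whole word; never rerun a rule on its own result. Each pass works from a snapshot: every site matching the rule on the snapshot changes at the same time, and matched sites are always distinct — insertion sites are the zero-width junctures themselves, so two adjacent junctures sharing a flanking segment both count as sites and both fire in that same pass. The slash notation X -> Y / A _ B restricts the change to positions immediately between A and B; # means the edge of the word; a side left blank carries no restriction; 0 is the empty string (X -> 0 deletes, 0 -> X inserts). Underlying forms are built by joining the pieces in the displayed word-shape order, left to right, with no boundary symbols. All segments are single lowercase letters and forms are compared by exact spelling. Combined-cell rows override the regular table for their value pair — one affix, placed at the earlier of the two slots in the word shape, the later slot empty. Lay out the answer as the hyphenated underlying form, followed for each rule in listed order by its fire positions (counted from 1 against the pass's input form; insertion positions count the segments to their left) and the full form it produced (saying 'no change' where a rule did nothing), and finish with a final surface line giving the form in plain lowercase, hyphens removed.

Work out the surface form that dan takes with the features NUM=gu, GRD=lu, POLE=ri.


underlying: dan-kom-iv-s
1. 0 -> i / C _ C #: inserts after position(s) 8: dankomivis
surface: dankomivis


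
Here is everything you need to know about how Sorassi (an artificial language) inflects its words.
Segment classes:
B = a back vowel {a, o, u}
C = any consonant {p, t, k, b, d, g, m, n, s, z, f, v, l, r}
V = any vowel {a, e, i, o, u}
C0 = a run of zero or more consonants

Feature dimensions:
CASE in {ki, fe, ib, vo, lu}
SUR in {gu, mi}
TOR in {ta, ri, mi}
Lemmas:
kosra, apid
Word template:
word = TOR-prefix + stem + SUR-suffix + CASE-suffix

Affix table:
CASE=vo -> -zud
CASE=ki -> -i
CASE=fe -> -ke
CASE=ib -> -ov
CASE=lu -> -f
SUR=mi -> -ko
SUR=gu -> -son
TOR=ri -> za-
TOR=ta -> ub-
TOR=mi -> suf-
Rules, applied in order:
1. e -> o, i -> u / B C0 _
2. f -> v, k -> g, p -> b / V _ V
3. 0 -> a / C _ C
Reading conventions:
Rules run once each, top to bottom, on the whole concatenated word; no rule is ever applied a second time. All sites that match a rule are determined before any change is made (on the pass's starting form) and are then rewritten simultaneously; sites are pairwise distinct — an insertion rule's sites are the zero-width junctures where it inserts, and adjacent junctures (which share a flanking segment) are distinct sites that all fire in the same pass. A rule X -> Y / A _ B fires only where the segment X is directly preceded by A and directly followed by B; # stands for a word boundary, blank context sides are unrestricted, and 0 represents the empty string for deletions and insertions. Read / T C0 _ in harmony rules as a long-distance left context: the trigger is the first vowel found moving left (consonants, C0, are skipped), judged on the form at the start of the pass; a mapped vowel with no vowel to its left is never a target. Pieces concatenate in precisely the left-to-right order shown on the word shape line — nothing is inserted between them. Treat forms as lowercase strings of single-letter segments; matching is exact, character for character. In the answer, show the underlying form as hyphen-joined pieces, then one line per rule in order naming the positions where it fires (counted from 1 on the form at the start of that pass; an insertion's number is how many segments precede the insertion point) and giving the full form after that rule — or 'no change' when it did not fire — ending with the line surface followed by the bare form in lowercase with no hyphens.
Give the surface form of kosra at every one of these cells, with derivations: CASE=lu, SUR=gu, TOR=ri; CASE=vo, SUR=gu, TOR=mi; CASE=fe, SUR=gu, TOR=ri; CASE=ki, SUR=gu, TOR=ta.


cell CASE=lu, SUR=gu, TOR=ri:
underlying: za-kosra-son-f
1. e -> o, i -> u / B C0 _: no change
2. f -> v, k -> g, p -> b / V _ V: fires at position(s) 3: zagosrasonf
3. 0 -> a / C _ C: inserts after position(s) 5, 10: zagosarasonaf
surface: zagosarasonaf

cell CASE=vo, SUR=gu, TOR=mi:
underlying: suf-kosra-son-zud
1. e -> o, i -> u / B C0 _: no change
2. f -> v, k -> g, p -> b / V _ V: no change
3. 0 -> a / C _ C: inserts after position(s) 3, 6, 11: sufakosarasonazud
surface: sufakosarasonazud

cell CASE=fe, SUR=gu, TOR=ri:
underlying: za-kosra-son-ke
1. e -> o, i -> u / B C0 _: fires at position(s) 12: zakosrasonko
2. f -> v, k -> g, p -> b / V _ V: fires at position(s) 3: zagosrasonko
3. 0 -> a / C _ C: inserts after position(s) 5, 10: zagosarasonako
surface: zagosarasonako

cell CASE=ki, SUR=gu, TOR=ta:
underlying: ub-kosra-son-i
1. e -> o, i -> u / B C0 _: fires at position(s) 11: ubkosrasonu
2. f -> v, k -> g, p -> b / V _ V: no change
3. 0 -> a / C _ C: inserts after position(s) 2, 5: ubakosarasonu
surface: ubakosarasonu


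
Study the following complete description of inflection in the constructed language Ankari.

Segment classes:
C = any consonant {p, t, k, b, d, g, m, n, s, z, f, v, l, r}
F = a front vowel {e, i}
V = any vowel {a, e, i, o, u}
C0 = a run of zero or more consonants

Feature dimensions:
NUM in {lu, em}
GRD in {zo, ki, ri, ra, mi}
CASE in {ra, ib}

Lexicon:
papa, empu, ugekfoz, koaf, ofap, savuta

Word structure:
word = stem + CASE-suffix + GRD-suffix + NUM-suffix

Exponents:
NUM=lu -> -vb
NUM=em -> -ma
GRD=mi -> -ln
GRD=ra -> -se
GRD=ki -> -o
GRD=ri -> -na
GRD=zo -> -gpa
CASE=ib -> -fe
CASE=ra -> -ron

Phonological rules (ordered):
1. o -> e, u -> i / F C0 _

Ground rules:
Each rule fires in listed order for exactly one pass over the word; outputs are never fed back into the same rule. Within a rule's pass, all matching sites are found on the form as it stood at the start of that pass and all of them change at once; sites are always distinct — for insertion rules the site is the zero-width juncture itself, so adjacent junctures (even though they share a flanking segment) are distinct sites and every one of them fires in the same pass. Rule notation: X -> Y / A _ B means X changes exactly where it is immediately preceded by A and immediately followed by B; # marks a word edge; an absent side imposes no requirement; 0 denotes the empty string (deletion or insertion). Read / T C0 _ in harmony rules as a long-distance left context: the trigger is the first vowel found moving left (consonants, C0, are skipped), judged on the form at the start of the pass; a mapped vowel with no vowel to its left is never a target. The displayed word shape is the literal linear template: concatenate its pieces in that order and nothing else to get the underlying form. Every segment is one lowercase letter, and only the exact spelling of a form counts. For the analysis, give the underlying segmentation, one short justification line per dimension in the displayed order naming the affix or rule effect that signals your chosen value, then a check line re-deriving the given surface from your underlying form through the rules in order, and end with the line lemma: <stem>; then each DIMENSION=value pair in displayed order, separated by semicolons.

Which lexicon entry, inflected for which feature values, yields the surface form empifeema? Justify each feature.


underlying: empu-fe-o-ma
NUM=em - signalled by the affix -ma
GRD=ki - signalled by the affix -o
CASE=ib - signalled by the affix -fe
check: empufeoma -> empifeema
lemma: empu; NUM=em; GRD=ki; CASE=ib


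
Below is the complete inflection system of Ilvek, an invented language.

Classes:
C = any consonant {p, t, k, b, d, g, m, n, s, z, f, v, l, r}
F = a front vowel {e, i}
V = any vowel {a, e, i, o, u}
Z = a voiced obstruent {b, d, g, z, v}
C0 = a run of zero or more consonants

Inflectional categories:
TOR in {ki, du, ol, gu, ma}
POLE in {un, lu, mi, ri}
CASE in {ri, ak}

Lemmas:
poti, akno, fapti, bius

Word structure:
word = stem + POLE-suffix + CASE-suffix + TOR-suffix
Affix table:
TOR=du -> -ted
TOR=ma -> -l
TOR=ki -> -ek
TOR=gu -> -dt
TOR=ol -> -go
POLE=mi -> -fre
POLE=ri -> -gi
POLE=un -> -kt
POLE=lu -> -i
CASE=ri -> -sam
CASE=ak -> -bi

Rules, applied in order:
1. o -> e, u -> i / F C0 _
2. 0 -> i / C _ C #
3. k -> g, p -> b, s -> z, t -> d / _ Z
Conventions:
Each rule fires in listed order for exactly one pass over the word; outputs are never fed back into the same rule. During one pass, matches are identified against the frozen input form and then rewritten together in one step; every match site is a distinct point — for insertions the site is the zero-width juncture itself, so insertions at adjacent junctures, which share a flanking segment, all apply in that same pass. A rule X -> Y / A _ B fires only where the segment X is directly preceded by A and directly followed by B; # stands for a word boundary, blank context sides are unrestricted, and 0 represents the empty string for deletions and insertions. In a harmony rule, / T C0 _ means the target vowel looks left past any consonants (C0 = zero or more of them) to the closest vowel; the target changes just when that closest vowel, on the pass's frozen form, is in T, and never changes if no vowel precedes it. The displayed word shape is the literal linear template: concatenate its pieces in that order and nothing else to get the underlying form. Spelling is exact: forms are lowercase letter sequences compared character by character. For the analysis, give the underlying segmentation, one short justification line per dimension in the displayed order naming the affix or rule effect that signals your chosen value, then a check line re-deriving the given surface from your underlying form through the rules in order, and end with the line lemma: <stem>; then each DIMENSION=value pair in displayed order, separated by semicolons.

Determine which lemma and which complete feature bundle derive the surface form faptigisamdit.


underlying: fapti-gi-sam-dt
TOR=gu - signalled by the affix -dt
POLE=ri - signalled by the affix -gi
CASE=ri - signalled by the affix -sam
check: faptigisamdt -> faptigisamdt -> faptigisamdit -> faptigisamdit
lemma: fapti; TOR=gu; POLE=ri; CASE=ri


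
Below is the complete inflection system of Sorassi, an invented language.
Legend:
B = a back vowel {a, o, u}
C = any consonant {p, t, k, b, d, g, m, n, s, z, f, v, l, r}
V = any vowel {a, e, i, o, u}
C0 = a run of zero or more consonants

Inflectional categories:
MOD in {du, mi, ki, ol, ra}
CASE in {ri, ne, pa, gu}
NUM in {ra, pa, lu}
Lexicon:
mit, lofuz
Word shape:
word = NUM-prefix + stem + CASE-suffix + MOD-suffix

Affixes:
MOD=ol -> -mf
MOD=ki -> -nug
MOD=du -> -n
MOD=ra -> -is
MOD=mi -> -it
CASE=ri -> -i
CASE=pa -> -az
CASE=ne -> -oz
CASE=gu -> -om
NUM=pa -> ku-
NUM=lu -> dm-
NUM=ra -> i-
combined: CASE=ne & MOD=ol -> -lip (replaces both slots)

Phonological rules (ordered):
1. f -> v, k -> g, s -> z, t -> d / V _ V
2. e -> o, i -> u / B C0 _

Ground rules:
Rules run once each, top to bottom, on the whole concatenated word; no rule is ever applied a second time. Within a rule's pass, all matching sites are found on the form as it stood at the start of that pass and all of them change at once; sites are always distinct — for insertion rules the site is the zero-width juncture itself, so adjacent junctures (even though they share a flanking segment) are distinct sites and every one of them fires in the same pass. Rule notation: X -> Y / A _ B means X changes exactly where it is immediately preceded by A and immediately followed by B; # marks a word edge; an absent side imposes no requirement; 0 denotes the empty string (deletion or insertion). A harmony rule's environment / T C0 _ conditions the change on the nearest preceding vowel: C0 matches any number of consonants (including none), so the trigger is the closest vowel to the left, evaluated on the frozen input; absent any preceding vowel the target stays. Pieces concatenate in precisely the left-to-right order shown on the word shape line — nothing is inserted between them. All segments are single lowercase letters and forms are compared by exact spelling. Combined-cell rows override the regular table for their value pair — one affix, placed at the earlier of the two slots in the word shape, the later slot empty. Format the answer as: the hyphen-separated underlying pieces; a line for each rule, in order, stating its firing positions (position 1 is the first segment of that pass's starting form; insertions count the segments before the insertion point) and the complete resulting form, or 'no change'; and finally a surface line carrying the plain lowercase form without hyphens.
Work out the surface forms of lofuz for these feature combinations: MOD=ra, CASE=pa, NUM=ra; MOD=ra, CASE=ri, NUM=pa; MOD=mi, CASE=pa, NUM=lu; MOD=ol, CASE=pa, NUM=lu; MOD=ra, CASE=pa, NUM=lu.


cell MOD=ra, CASE=pa, NUM=ra:
underlying: i-lofuz-az-is
1. f -> v, k -> g, s -> z, t -> d / V _ V: fires at position(s) 4: ilovuzazis
2. e -> o, i -> u / B C0 _: fires at position(s) 9: ilovuzazus
surface: ilovuzazus

cell MOD=ra, CASE=ri, NUM=pa:
underlying: ku-lofuz-i-is
1. f -> v, k -> g, s -> z, t -> d / V _ V: fires at position(s) 5: kulovuziis
2. e -> o, i -> u / B C0 _: fires at position(s) 8: kulovuzuis
surface: kulovuzuis

cell MOD=mi, CASE=pa, NUM=lu:
underlying: dm-lofuz-az-it
1. f -> v, k -> g, s -> z, t -> d / V _ V: fires at position(s) 5: dmlovuzazit
2. e -> o, i -> u / B C0 _: fires at position(s) 10: dmlovuzazut
surface: dmlovuzazut

cell MOD=ol, CASE=pa, NUM=lu:
underlying: dm-lofuz-az-mf
1. f -> v, k -> g, s -> z, t -> d / V _ V: fires at position(s) 5: dmlovuzazmf
2. e -> o, i -> u / B C0 _: no change
surface: dmlovuzazmf

cell MOD=ra, CASE=pa, NUM=lu:
underlying: dm-lofuz-az-is
1. f -> v, k -> g, s -> z, t -> d / V _ V: fires at position(s) 5: dmlovuzazis
2. e -> o, i -> u / B C0 _: fires at position(s) 10: dmlovuzazus
surface: dmlovuzazus


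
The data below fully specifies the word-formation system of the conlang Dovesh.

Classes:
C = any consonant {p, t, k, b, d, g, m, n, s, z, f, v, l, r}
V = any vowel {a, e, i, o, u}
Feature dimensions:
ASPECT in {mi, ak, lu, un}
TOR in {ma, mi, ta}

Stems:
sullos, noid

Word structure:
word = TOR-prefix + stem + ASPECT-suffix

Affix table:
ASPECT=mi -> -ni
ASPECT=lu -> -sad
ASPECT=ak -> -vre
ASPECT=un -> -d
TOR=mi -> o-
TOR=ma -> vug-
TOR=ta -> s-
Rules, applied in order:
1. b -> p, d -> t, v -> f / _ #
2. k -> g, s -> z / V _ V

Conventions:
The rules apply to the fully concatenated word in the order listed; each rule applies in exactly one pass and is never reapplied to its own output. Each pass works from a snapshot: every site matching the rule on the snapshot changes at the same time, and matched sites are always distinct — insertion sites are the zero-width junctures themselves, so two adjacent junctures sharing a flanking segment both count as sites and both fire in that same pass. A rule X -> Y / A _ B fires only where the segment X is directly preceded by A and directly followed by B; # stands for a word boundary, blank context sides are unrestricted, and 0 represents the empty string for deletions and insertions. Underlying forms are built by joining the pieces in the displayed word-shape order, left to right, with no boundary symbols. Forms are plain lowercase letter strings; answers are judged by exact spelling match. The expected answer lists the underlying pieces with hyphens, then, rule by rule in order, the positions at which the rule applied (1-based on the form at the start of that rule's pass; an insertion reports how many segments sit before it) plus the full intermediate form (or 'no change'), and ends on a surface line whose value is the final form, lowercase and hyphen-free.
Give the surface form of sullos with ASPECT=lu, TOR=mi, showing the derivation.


underlying: o-sullos-sad
1. b -> p, d -> t, v -> f / _ #: fires at position(s) 10: osullossat
2. k -> g, s -> z / V _ V: fires at position(s) 2: ozullossat
surface: ozullossat


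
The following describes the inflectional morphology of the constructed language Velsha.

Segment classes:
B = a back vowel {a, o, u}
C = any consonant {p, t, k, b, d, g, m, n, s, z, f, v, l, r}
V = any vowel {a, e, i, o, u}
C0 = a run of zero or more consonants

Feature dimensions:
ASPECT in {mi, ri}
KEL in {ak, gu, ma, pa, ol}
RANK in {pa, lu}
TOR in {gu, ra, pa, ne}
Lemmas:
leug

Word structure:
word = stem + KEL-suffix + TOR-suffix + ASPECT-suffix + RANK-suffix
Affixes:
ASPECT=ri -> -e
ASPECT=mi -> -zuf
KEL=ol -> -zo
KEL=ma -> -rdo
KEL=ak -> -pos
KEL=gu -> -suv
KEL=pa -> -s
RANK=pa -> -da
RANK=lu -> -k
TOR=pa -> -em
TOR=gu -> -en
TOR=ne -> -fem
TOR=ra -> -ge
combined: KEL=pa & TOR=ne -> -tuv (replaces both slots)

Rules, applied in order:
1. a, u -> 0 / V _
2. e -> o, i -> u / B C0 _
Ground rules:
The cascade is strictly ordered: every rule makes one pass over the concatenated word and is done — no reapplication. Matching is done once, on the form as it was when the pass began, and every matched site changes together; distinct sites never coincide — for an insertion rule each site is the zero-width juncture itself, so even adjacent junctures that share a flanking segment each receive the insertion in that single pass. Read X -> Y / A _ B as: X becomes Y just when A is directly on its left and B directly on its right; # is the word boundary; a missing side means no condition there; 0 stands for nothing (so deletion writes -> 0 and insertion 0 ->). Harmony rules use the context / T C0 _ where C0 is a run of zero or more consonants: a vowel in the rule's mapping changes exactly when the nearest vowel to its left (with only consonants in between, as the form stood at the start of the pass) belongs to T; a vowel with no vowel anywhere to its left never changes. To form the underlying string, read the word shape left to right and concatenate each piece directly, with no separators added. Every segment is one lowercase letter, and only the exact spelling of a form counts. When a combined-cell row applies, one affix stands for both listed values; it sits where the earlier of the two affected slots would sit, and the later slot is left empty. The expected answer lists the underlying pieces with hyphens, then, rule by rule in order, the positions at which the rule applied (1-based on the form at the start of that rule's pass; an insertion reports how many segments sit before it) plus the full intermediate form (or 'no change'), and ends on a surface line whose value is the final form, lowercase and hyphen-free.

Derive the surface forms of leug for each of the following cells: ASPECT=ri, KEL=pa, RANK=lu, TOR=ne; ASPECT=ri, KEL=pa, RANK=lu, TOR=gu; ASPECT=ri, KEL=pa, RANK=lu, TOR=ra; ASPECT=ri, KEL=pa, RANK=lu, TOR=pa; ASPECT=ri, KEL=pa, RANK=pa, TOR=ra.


cell ASPECT=ri, KEL=pa, RANK=lu, TOR=ne:
underlying: leug-tuv-e-k
1. a, u -> 0 / V _: fires at position(s) 3: legtuvek
2. e -> o, i -> u / B C0 _: fires at position(s) 7: legtuvok
surface: legtuvok

cell ASPECT=ri, KEL=pa, RANK=lu, TOR=gu:
underlying: leug-s-en-e-k
1. a, u -> 0 / V _: fires at position(s) 3: legsenek
2. e -> o, i -> u / B C0 _: no change
surface: legsenek

cell ASPECT=ri, KEL=pa, RANK=lu, TOR=ra:
underlying: leug-s-ge-e-k
1. a, u -> 0 / V _: fires at position(s) 3: legsgeek
2. e -> o, i -> u / B C0 _: no change
surface: legsgeek

cell ASPECT=ri, KEL=pa, RANK=lu, TOR=pa:
underlying: leug-s-em-e-k
1. a, u -> 0 / V _: fires at position(s) 3: legsemek
2. e -> o, i -> u / B C0 _: no change
surface: legsemek

cell ASPECT=ri, KEL=pa, RANK=pa, TOR=ra:
underlying: leug-s-ge-e-da
1. a, u -> 0 / V _: fires at position(s) 3: legsgeeda
2. e -> o, i -> u / B C0 _: no change
surface: legsgeeda


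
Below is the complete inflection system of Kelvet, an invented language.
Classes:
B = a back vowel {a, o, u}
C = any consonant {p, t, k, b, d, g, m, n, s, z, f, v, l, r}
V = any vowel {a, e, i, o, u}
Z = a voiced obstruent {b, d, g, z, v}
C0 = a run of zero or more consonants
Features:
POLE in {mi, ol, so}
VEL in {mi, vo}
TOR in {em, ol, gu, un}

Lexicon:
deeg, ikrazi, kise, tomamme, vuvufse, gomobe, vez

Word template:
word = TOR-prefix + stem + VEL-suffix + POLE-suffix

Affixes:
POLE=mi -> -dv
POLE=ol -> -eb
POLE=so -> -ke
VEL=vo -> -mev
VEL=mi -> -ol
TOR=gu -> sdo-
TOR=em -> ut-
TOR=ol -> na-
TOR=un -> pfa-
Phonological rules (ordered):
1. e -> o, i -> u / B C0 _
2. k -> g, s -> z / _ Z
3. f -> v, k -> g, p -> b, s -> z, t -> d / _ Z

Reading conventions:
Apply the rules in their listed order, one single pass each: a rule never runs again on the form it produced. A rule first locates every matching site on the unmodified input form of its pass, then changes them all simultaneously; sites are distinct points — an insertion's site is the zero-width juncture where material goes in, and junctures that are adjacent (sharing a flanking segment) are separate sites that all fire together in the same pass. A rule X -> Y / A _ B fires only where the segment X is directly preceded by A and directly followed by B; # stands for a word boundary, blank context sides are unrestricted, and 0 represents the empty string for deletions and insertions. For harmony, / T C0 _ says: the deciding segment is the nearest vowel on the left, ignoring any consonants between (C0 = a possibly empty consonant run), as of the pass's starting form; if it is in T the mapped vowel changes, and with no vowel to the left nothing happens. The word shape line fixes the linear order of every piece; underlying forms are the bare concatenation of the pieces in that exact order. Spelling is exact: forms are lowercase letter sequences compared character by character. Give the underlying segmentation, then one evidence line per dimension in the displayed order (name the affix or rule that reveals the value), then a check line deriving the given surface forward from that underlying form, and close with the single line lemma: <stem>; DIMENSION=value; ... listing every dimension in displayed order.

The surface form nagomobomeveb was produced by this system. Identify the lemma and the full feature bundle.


underlying: na-gomobe-mev-eb
POLE=ol - signalled by the affix -eb
VEL=vo - signalled by the affix -mev
TOR=ol - signalled by the affix na-
check: nagomobemeveb -> nagomobomeveb -> nagomobomeveb -> nagomobomeveb
lemma: gomobe; POLE=ol; VEL=vo; TOR=ol
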